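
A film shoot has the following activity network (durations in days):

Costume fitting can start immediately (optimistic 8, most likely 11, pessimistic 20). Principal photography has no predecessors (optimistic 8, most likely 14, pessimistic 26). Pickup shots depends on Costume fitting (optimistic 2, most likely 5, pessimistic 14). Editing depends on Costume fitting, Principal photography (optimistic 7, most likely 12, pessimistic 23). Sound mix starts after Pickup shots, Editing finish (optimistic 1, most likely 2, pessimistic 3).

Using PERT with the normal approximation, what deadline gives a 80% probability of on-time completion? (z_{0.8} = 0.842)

33.4 days

te_Costume fitting = (8 + 4·11 + 20)/6 = 72/6 = 12; σ²_Costume fitting = ((20−8)/6)² = 4.000
te_Principal photography = (8 + 4·14 + 26)/6 = 90/6 = 15; σ²_Principal photography = ((26−8)/6)² = 9.000
te_Pickup shots = (2 + 4·5 + 14)/6 = 36/6 = 6; σ²_Pickup shots = ((14−2)/6)² = 4.000
te_Editing = (7 + 4·12 + 23)/6 = 78/6 = 13; σ²_Editing = ((23−7)/6)² = 7.111
te_Sound mix = (1 + 4·2 + 3)/6 = 12/6 = 2; σ²_Sound mix = ((3−1)/6)² = 0.111

Forward pass:
ES_Costume fitting = 0; EF_Costume fitting = 12
ES_Principal photography = 0; EF_Principal photography = 15
ES_Pickup shots = 12; EF_Pickup shots = 12+6 = 18
ES_Editing = max(EF_Costume fitting=12, EF_Principal photography=15) = 15; EF_Editing = 15+13 = 28
ES_Sound mix = max(EF_Pickup shots=18, EF_Editing=28) = 28; EF_Sound mix = 28+2 = 30
Expected project duration μ = 30 days. Critical path: Principal photography → Editing → Sound mix.

Variance along critical path = 9.000 + 7.111 + 0.111 = 16.222; σ = 4.028 days.
D = μ + z·σ = 30 + 0.842·4.028 = 33.4 days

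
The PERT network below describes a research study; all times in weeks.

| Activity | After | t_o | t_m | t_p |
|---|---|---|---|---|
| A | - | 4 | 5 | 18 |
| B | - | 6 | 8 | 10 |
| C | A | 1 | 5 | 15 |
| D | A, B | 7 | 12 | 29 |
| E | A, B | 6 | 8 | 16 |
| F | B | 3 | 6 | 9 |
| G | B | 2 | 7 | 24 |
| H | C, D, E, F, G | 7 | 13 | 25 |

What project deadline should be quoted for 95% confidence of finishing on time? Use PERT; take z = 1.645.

te_A = (4 + 4·5 + 18)/6 = 42/6 = 7; σ²_A = ((18−4)/6)² = 5.444
te_B = (6 + 4·8 + 10)/6 = 48/6 = 8; σ²_B = ((10−6)/6)² = 0.444
te_C = (1 + 4·5 + 15)/6 = 36/6 = 6; σ²_C = ((15−1)/6)² = 5.444
te_D = (7 + 4·12 + 29)/6 = 84/6 = 14; σ²_D = ((29−7)/6)² = 13.444
te_E = (6 + 4·8 + 16)/6 = 54/6 = 9; σ²_E = ((16−6)/6)² = 2.778
te_F = (3 + 4·6 + 9)/6 = 36/6 = 6; σ²_F = ((9−3)/6)² = 1.000
te_G = (2 + 4·7 + 24)/6 = 54/6 = 9; σ²_G = ((24−2)/6)² = 13.444
te_H = (7 + 4·13 + 25)/6 = 84/6 = 14; σ²_H = ((25−7)/6)² = 9.000

Forward pass:
ES_A = 0; EF_A = 7
ES_B = 0; EF_B = 8
ES_C = 7; EF_C = 7+6 = 13
ES_D = max(EF_A=7, EF_B=8) = 8; EF_D = 8+14 = 22
ES_E = max(EF_A=7, EF_B=8) = 8; EF_E = 8+9 = 17
ES_F = 8; EF_F = 8+6 = 14
ES_G = 8; EF_G = 8+9 = 17
ES_H = max(EF_C=13, EF_D=22, EF_E=17, EF_F=14, EF_G=17) = 22; EF_H = 22+14 = 36
Expected project duration μ = 36 weeks. Critical path: B → D → H.

Variance along critical path = 0.444 + 13.444 + 9.000 = 22.889; σ = 4.784 weeks.
D = μ + z·σ = 36 + 1.645·4.784 = 43.9 weeks

43.9 weeks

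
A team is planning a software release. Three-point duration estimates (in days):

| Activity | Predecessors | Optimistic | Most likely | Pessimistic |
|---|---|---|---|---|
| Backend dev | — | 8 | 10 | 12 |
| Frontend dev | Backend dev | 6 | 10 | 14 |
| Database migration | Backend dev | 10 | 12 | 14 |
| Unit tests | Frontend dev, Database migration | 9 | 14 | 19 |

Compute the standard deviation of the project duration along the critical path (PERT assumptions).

te_Backend dev = (8 + 4·10 + 12)/6 = 60/6 = 10; σ²_Backend dev = ((12−8)/6)² = 0.444
te_Frontend dev = (6 + 4·10 + 14)/6 = 60/6 = 10; σ²_Frontend dev = ((14−6)/6)² = 1.778
te_Database migration = (10 + 4·12 + 14)/6 = 72/6 = 12; σ²_Database migration = ((14−10)/6)² = 0.444
te_Unit tests = (9 + 4·14 + 19)/6 = 84/6 = 14; σ²_Unit tests = ((19−9)/6)² = 2.778

Forward pass:
ES_Backend dev = 0; EF_Backend dev = 10
ES_Frontend dev = 10; EF_Frontend dev = 10+10 = 20
ES_Database migration = 10; EF_Database migration = 10+12 = 22
ES_Unit tests = max(EF_Frontend dev=20, EF_Database migration=22) = 22; EF_Unit tests = 22+14 = 36
Expected project duration μ = 36 days. Critical path: Backend dev → Database migration → Unit tests.

Variance along critical path = 0.444 + 0.444 + 2.778 = 3.667
σ = √3.667 = 1.915 days

1.91 days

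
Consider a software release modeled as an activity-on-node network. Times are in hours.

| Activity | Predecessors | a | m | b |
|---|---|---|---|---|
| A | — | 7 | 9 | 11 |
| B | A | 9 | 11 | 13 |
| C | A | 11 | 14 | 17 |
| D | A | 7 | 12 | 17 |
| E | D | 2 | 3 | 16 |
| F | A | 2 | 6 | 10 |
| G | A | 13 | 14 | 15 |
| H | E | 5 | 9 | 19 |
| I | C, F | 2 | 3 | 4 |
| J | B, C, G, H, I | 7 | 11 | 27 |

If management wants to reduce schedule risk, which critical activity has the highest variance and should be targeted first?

J

te_A = (7 + 4·9 + 11)/6 = 54/6 = 9; σ²_A = ((11−7)/6)² = 0.444
te_B = (9 + 4·11 + 13)/6 = 66/6 = 11; σ²_B = ((13−9)/6)² = 0.444
te_C = (11 + 4·14 + 17)/6 = 84/6 = 14; σ²_C = ((17−11)/6)² = 1.000
te_D = (7 + 4·12 + 17)/6 = 72/6 = 12; σ²_D = ((17−7)/6)² = 2.778
te_E = (2 + 4·3 + 16)/6 = 30/6 = 5; σ²_E = ((16−2)/6)² = 5.444
te_F = (2 + 4·6 + 10)/6 = 36/6 = 6; σ²_F = ((10−2)/6)² = 1.778
te_G = (13 + 4·14 + 15)/6 = 84/6 = 14; σ²_G = ((15−13)/6)² = 0.111
te_H = (5 + 4·9 + 19)/6 = 60/6 = 10; σ²_H = ((19−5)/6)² = 5.444
te_I = (2 + 4·3 + 4)/6 = 18/6 = 3; σ²_I = ((4−2)/6)² = 0.111
te_J = (7 + 4·11 + 27)/6 = 78/6 = 13; σ²_J = ((27−7)/6)² = 11.111

Forward pass:
ES_A = 0; EF_A = 9
ES_B = 9; EF_B = 9+11 = 20
ES_C = 9; EF_C = 9+14 = 23
ES_D = 9; EF_D = 9+12 = 21
ES_E = 21; EF_E = 21+5 = 26
ES_F = 9; EF_F = 9+6 = 15
ES_G = 9; EF_G = 9+14 = 23
ES_H = 26; EF_H = 26+10 = 36
ES_I = max(EF_C=23, EF_F=15) = 23; EF_I = 23+3 = 26
ES_J = max(EF_B=20, EF_C=23, EF_G=23, EF_H=36, EF_I=26) = 36; EF_J = 36+13 = 49
Expected project duration μ = 49 hours. Critical path: A → D → E → H → J.

Variances on critical path: σ²_A=0.444, σ²_D=2.778, σ²_E=5.444, σ²_H=5.444, σ²_J=11.111.
Largest is σ²_J = 11.111.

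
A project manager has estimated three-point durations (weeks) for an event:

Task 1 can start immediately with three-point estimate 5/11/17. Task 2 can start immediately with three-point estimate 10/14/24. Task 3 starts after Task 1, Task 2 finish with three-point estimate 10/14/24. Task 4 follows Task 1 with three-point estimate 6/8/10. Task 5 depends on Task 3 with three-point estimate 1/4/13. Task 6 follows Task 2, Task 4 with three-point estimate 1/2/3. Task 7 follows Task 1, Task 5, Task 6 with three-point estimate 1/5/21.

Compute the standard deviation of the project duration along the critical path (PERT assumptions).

5.10 weeks

te_Task 1 = (5 + 4·11 + 17)/6 = 66/6 = 11; σ²_Task 1 = ((17−5)/6)² = 4.000
te_Task 2 = (10 + 4·14 + 24)/6 = 90/6 = 15; σ²_Task 2 = ((24−10)/6)² = 5.444
te_Task 3 = (10 + 4·14 + 24)/6 = 90/6 = 15; σ²_Task 3 = ((24−10)/6)² = 5.444
te_Task 4 = (6 + 4·8 + 10)/6 = 48/6 = 8; σ²_Task 4 = ((10−6)/6)² = 0.444
te_Task 5 = (1 + 4·4 + 13)/6 = 30/6 = 5; σ²_Task 5 = ((13−1)/6)² = 4.000
te_Task 6 = (1 + 4·2 + 3)/6 = 12/6 = 2; σ²_Task 6 = ((3−1)/6)² = 0.111
te_Task 7 = (1 + 4·5 + 21)/6 = 42/6 = 7; σ²_Task 7 = ((21−1)/6)² = 11.111

Forward pass:
ES_Task 1 = 0; EF_Task 1 = 11
ES_Task 2 = 0; EF_Task 2 = 15
ES_Task 3 = max(EF_Task 1=11, EF_Task 2=15) = 15; EF_Task 3 = 15+15 = 30
ES_Task 4 = 11; EF_Task 4 = 11+8 = 19
ES_Task 5 = 30; EF_Task 5 = 30+5 = 35
ES_Task 6 = max(EF_Task 2=15, EF_Task 4=19) = 19; EF_Task 6 = 19+2 = 21
ES_Task 7 = max(EF_Task 1=11, EF_Task 5=35, EF_Task 6=21) = 35; EF_Task 7 = 35+7 = 42
Expected project duration μ = 42 weeks. Critical path: Task 2 → Task 3 → Task 5 → Task 7.

Variance along critical path = 5.444 + 5.444 + 4.000 + 11.111 = 26.000
σ = √26.000 = 5.099 weeks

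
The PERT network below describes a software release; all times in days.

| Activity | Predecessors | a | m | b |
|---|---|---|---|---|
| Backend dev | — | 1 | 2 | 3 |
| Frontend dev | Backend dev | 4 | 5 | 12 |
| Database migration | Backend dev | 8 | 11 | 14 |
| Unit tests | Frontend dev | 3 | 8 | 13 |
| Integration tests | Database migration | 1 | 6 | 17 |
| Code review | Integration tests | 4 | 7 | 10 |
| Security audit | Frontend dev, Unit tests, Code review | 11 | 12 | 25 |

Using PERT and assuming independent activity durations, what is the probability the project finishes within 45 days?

0.852

te_Backend dev = (1 + 4·2 + 3)/6 = 12/6 = 2; σ²_Backend dev = ((3−1)/6)² = 0.111
te_Frontend dev = (4 + 4·5 + 12)/6 = 36/6 = 6; σ²_Frontend dev = ((12−4)/6)² = 1.778
te_Database migration = (8 + 4·11 + 14)/6 = 66/6 = 11; σ²_Database migration = ((14−8)/6)² = 1.000
te_Unit tests = (3 + 4·8 + 13)/6 = 48/6 = 8; σ²_Unit tests = ((13−3)/6)² = 2.778
te_Integration tests = (1 + 4·6 + 17)/6 = 42/6 = 7; σ²_Integration tests = ((17−1)/6)² = 7.111
te_Code review = (4 + 4·7 + 10)/6 = 42/6 = 7; σ²_Code review = ((10−4)/6)² = 1.000
te_Security audit = (11 + 4·12 + 25)/6 = 84/6 = 14; σ²_Security audit = ((25−11)/6)² = 5.444

Forward pass:
ES_Backend dev = 0; EF_Backend dev = 2
ES_Frontend dev = 2; EF_Frontend dev = 2+6 = 8
ES_Database migration = 2; EF_Database migration = 2+11 = 13
ES_Unit tests = 8; EF_Unit tests = 8+8 = 16
ES_Integration tests = 13; EF_Integration tests = 13+7 = 20
ES_Code review = 20; EF_Code review = 20+7 = 27
ES_Security audit = max(EF_Frontend dev=8, EF_Unit tests=16, EF_Code review=27) = 27; EF_Security audit = 27+14 = 41
Expected project duration μ = 41 days. Critical path: Backend dev → Database migration → Integration tests → Code review → Security audit.

Variance along critical path = 0.111 + 1.000 + 7.111 + 1.000 + 5.444 = 14.667; σ = √14.667 = 3.830 days.
Z = (45 − 41) / 3.830 = 1.044
P(T ≤ 45) = Φ(1.044) ≈ 0.852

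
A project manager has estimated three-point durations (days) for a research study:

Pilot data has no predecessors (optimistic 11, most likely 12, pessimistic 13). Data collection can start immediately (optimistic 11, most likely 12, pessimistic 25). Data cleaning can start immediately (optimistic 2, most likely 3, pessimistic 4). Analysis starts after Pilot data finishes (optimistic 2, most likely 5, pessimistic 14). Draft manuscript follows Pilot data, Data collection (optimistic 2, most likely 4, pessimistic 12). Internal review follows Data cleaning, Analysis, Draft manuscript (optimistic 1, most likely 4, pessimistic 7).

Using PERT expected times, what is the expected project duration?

23 days

te_Pilot data = (11 + 4·12 + 13)/6 = 72/6 = 12
te_Data collection = (11 + 4·12 + 25)/6 = 84/6 = 14
te_Data cleaning = (2 + 4·3 + 4)/6 = 18/6 = 3
te_Analysis = (2 + 4·5 + 14)/6 = 36/6 = 6
te_Draft manuscript = (2 + 4·4 + 12)/6 = 30/6 = 5
te_Internal review = (1 + 4·4 + 7)/6 = 24/6 = 4

Forward pass:
ES_Pilot data = 0; EF_Pilot data = 12
ES_Data collection = 0; EF_Data collection = 14
ES_Data cleaning = 0; EF_Data cleaning = 3
ES_Analysis = 12; EF_Analysis = 12+6 = 18
ES_Draft manuscript = max(EF_Pilot data=12, EF_Data collection=14) = 14; EF_Draft manuscript = 14+5 = 19
ES_Internal review = max(EF_Data cleaning=3, EF_Analysis=18, EF_Draft manuscript=19) = 19; EF_Internal review = 19+4 = 23
Expected project duration μ = 23 days. Critical path: Data collection → Draft manuscript → Internal review.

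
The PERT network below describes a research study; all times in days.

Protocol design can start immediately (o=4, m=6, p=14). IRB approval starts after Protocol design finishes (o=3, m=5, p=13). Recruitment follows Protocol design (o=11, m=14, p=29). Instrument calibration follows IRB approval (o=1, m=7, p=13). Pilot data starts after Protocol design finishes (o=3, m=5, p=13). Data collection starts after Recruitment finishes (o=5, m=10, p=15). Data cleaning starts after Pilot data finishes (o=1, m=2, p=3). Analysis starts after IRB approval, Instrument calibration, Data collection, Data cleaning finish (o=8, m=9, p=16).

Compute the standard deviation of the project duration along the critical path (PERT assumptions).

te_Protocol design = (4 + 4·6 + 14)/6 = 42/6 = 7; σ²_Protocol design = ((14−4)/6)² = 2.778
te_IRB approval = (3 + 4·5 + 13)/6 = 36/6 = 6; σ²_IRB approval = ((13−3)/6)² = 2.778
te_Recruitment = (11 + 4·14 + 29)/6 = 96/6 = 16; σ²_Recruitment = ((29−11)/6)² = 9.000
te_Instrument calibration = (1 + 4·7 + 13)/6 = 42/6 = 7; σ²_Instrument calibration = ((13−1)/6)² = 4.000
te_Pilot data = (3 + 4·5 + 13)/6 = 36/6 = 6; σ²_Pilot data = ((13−3)/6)² = 2.778
te_Data collection = (5 + 4·10 + 15)/6 = 60/6 = 10; σ²_Data collection = ((15−5)/6)² = 2.778
te_Data cleaning = (1 + 4·2 + 3)/6 = 12/6 = 2; σ²_Data cleaning = ((3−1)/6)² = 0.111
te_Analysis = (8 + 4·9 + 16)/6 = 60/6 = 10; σ²_Analysis = ((16−8)/6)² = 1.778

Forward pass:
ES_Protocol design = 0; EF_Protocol design = 7
ES_IRB approval = 7; EF_IRB approval = 7+6 = 13
ES_Recruitment = 7; EF_Recruitment = 7+16 = 23
ES_Instrument calibration = 13; EF_Instrument calibration = 13+7 = 20
ES_Pilot data = 7; EF_Pilot data = 7+6 = 13
ES_Data collection = 23; EF_Data collection = 23+10 = 33
ES_Data cleaning = 13; EF_Data cleaning = 13+2 = 15
ES_Analysis = max(EF_IRB approval=13, EF_Instrument calibration=20, EF_Data collection=33, EF_Data cleaning=15) = 33; EF_Analysis = 33+10 = 43
Expected project duration μ = 43 days. Critical path: Protocol design → Recruitment → Data collection → Analysis.

Variance along critical path = 2.778 + 9.000 + 2.778 + 1.778 = 16.333
σ = √16.333 = 4.041 days

4.04 days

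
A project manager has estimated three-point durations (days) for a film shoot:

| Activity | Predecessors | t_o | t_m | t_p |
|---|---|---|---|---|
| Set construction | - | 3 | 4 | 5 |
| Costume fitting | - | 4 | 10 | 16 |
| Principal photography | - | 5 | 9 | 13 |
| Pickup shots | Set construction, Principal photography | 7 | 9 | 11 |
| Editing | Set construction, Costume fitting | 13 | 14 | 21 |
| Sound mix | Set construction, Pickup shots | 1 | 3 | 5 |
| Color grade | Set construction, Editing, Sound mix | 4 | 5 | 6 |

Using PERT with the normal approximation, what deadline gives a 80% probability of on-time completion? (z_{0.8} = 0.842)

te_Set construction = (3 + 4·4 + 5)/6 = 24/6 = 4; σ²_Set construction = ((5−3)/6)² = 0.111
te_Costume fitting = (4 + 4·10 + 16)/6 = 60/6 = 10; σ²_Costume fitting = ((16−4)/6)² = 4.000
te_Principal photography = (5 + 4·9 + 13)/6 = 54/6 = 9; σ²_Principal photography = ((13−5)/6)² = 1.778
te_Pickup shots = (7 + 4·9 + 11)/6 = 54/6 = 9; σ²_Pickup shots = ((11−7)/6)² = 0.444
te_Editing = (13 + 4·14 + 21)/6 = 90/6 = 15; σ²_Editing = ((21−13)/6)² = 1.778
te_Sound mix = (1 + 4·3 + 5)/6 = 18/6 = 3; σ²_Sound mix = ((5−1)/6)² = 0.444
te_Color grade = (4 + 4·5 + 6)/6 = 30/6 = 5; σ²_Color grade = ((6−4)/6)² = 0.111

Forward pass:
ES_Set construction = 0; EF_Set construction = 4
ES_Costume fitting = 0; EF_Costume fitting = 10
ES_Principal photography = 0; EF_Principal photography = 9
ES_Pickup shots = max(EF_Set construction=4, EF_Principal photography=9) = 9; EF_Pickup shots = 9+9 = 18
ES_Editing = max(EF_Set construction=4, EF_Costume fitting=10) = 10; EF_Editing = 10+15 = 25
ES_Sound mix = max(EF_Set construction=4, EF_Pickup shots=18) = 18; EF_Sound mix = 18+3 = 21
ES_Color grade = max(EF_Set construction=4, EF_Editing=25, EF_Sound mix=21) = 25; EF_Color grade = 25+5 = 30
Expected project duration μ = 30 days. Critical path: Costume fitting → Editing → Color grade.

Variance along critical path = 4.000 + 1.778 + 0.111 = 5.889; σ = 2.427 days.
D = μ + z·σ = 30 + 0.842·2.427 = 32.0 days

32.0 days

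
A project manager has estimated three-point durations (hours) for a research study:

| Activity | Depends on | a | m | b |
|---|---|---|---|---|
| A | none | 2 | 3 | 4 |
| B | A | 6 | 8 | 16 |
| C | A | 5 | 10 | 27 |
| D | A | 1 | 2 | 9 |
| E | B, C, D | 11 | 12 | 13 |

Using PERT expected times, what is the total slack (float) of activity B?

3 hours

te_A = (2 + 4·3 + 4)/6 = 18/6 = 3
te_B = (6 + 4·8 + 16)/6 = 54/6 = 9
te_C = (5 + 4·10 + 27)/6 = 72/6 = 12
te_D = (1 + 4·2 + 9)/6 = 18/6 = 3
te_E = (11 + 4·12 + 13)/6 = 72/6 = 12

Forward pass:
ES_A = 0; EF_A = 3
ES_B = 3; EF_B = 3+9 = 12
ES_C = 3; EF_C = 3+12 = 15
ES_D = 3; EF_D = 3+3 = 6
ES_E = max(EF_B=12, EF_C=15, EF_D=6) = 15; EF_E = 15+12 = 27
Expected project duration μ = 27 hours. Critical path: A → C → E.

Backward pass:
LF_E = 27; LS_E = 27−12 = 15
LF_D = LS_E = 15; LS_D = 15−3 = 12
LF_C = LS_E = 15; LS_C = 15−12 = 3
LF_B = LS_E = 15; LS_B = 15−9 = 6
LF_A = min(LS_B=6, LS_C=3, LS_D=12) = 3; LS_A = 3−3 = 0
Slack_B = LS_B − ES_B = 6 − 3 = 3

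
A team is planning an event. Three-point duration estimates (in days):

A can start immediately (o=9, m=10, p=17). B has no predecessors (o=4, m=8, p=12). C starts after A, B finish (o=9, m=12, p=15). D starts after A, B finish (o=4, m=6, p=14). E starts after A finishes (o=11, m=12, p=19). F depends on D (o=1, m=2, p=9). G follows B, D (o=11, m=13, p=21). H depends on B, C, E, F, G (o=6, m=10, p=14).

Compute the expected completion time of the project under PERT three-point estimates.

te_A = (9 + 4·10 + 17)/6 = 66/6 = 11
te_B = (4 + 4·8 + 12)/6 = 48/6 = 8
te_C = (9 + 4·12 + 15)/6 = 72/6 = 12
te_D = (4 + 4·6 + 14)/6 = 42/6 = 7
te_E = (11 + 4·12 + 19)/6 = 78/6 = 13
te_F = (1 + 4·2 + 9)/6 = 18/6 = 3
te_G = (11 + 4·13 + 21)/6 = 84/6 = 14
te_H = (6 + 4·10 + 14)/6 = 60/6 = 10

Forward pass:
ES_A = 0; EF_A = 11
ES_B = 0; EF_B = 8
ES_C = max(EF_A=11, EF_B=8) = 11; EF_C = 11+12 = 23
ES_D = max(EF_A=11, EF_B=8) = 11; EF_D = 11+7 = 18
ES_E = 11; EF_E = 11+13 = 24
ES_F = 18; EF_F = 18+3 = 21
ES_G = max(EF_B=8, EF_D=18) = 18; EF_G = 18+14 = 32
ES_H = max(EF_B=8, EF_C=23, EF_E=24, EF_F=21, EF_G=32) = 32; EF_H = 32+10 = 42
Expected project duration μ = 42 days. Critical path: A → D → G → H.

42 days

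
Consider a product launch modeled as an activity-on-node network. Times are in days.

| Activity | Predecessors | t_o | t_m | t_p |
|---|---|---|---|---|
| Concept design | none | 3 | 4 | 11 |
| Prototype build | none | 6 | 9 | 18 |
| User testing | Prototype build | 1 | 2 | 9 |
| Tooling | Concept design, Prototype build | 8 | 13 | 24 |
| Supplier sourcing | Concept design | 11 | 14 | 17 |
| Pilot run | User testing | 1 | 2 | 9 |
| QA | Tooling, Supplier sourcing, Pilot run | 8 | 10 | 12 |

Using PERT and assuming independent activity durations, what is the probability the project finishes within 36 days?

te_Concept design = (3 + 4·4 + 11)/6 = 30/6 = 5; σ²_Concept design = ((11−3)/6)² = 1.778
te_Prototype build = (6 + 4·9 + 18)/6 = 60/6 = 10; σ²_Prototype build = ((18−6)/6)² = 4.000
te_User testing = (1 + 4·2 + 9)/6 = 18/6 = 3; σ²_User testing = ((9−1)/6)² = 1.778
te_Tooling = (8 + 4·13 + 24)/6 = 84/6 = 14; σ²_Tooling = ((24−8)/6)² = 7.111
te_Supplier sourcing = (11 + 4·14 + 17)/6 = 84/6 = 14; σ²_Supplier sourcing = ((17−11)/6)² = 1.000
te_Pilot run = (1 + 4·2 + 9)/6 = 18/6 = 3; σ²_Pilot run = ((9−1)/6)² = 1.778
te_QA = (8 + 4·10 + 12)/6 = 60/6 = 10; σ²_QA = ((12−8)/6)² = 0.444

Forward pass:
ES_Concept design = 0; EF_Concept design = 5
ES_Prototype build = 0; EF_Prototype build = 10
ES_User testing = 10; EF_User testing = 10+3 = 13
ES_Tooling = max(EF_Concept design=5, EF_Prototype build=10) = 10; EF_Tooling = 10+14 = 24
ES_Supplier sourcing = 5; EF_Supplier sourcing = 5+14 = 19
ES_Pilot run = 13; EF_Pilot run = 13+3 = 16
ES_QA = max(EF_Tooling=24, EF_Supplier sourcing=19, EF_Pilot run=16) = 24; EF_QA = 24+10 = 34
Expected project duration μ = 34 days. Critical path: Prototype build → Tooling → QA.

Variance along critical path = 4.000 + 7.111 + 0.444 = 11.556; σ = √11.556 = 3.399 days.
Z = (36 − 34) / 3.399 = 0.588
P(T ≤ 36) = Φ(0.588) ≈ 0.722

0.722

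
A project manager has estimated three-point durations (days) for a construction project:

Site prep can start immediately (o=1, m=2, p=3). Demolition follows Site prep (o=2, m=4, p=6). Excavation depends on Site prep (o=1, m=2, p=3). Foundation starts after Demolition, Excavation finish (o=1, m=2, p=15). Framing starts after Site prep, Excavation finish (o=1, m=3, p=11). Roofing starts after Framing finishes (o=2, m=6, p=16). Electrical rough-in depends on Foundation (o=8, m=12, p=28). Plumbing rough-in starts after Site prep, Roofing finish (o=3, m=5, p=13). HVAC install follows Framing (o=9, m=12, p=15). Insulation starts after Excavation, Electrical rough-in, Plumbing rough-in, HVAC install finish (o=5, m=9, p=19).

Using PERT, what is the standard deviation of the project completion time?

4.75 days

te_Site prep = (1 + 4·2 + 3)/6 = 12/6 = 2; σ²_Site prep = ((3−1)/6)² = 0.111
te_Demolition = (2 + 4·4 + 6)/6 = 24/6 = 4; σ²_Demolition = ((6−2)/6)² = 0.444
te_Excavation = (1 + 4·2 + 3)/6 = 12/6 = 2; σ²_Excavation = ((3−1)/6)² = 0.111
te_Foundation = (1 + 4·2 + 15)/6 = 24/6 = 4; σ²_Foundation = ((15−1)/6)² = 5.444
te_Framing = (1 + 4·3 + 11)/6 = 24/6 = 4; σ²_Framing = ((11−1)/6)² = 2.778
te_Roofing = (2 + 4·6 + 16)/6 = 42/6 = 7; σ²_Roofing = ((16−2)/6)² = 5.444
te_Electrical rough-in = (8 + 4·12 + 28)/6 = 84/6 = 14; σ²_Electrical rough-in = ((28−8)/6)² = 11.111
te_Plumbing rough-in = (3 + 4·5 + 13)/6 = 36/6 = 6; σ²_Plumbing rough-in = ((13−3)/6)² = 2.778
te_HVAC install = (9 + 4·12 + 15)/6 = 72/6 = 12; σ²_HVAC install = ((15−9)/6)² = 1.000
te_Insulation = (5 + 4·9 + 19)/6 = 60/6 = 10; σ²_Insulation = ((19−5)/6)² = 5.444

Forward pass:
ES_Site prep = 0; EF_Site prep = 2
ES_Demolition = 2; EF_Demolition = 2+4 = 6
ES_Excavation = 2; EF_Excavation = 2+2 = 4
ES_Foundation = max(EF_Demolition=6, EF_Excavation=4) = 6; EF_Foundation = 6+4 = 10
ES_Framing = max(EF_Site prep=2, EF_Excavation=4) = 4; EF_Framing = 4+4 = 8
ES_Roofing = 8; EF_Roofing = 8+7 = 15
ES_Electrical rough-in = 10; EF_Electrical rough-in = 10+14 = 24
ES_Plumbing rough-in = max(EF_Site prep=2, EF_Roofing=15) = 15; EF_Plumbing rough-in = 15+6 = 21
ES_HVAC install = 8; EF_HVAC install = 8+12 = 20
ES_Insulation = max(EF_Excavation=4, EF_Electrical rough-in=24, EF_Plumbing rough-in=21, EF_HVAC install=20) = 24; EF_Insulation = 24+10 = 34
Expected project duration μ = 34 days. Critical path: Site prep → Demolition → Foundation → Electrical rough-in → Insulation.

Variance along critical path = 0.111 + 0.444 + 5.444 + 11.111 + 5.444 = 22.556
σ = √22.556 = 4.749 days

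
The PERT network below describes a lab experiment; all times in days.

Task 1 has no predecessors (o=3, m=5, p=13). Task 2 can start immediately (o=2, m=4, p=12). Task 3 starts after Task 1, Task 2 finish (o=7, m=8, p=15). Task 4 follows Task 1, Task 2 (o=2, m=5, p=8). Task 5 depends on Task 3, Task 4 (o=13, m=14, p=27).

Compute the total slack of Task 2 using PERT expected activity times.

te_Task 1 = (3 + 4·5 + 13)/6 = 36/6 = 6
te_Task 2 = (2 + 4·4 + 12)/6 = 30/6 = 5
te_Task 3 = (7 + 4·8 + 15)/6 = 54/6 = 9
te_Task 4 = (2 + 4·5 + 8)/6 = 30/6 = 5
te_Task 5 = (13 + 4·14 + 27)/6 = 96/6 = 16

Forward pass:
ES_Task 1 = 0; EF_Task 1 = 6
ES_Task 2 = 0; EF_Task 2 = 5
ES_Task 3 = max(EF_Task 1=6, EF_Task 2=5) = 6; EF_Task 3 = 6+9 = 15
ES_Task 4 = max(EF_Task 1=6, EF_Task 2=5) = 6; EF_Task 4 = 6+5 = 11
ES_Task 5 = max(EF_Task 3=15, EF_Task 4=11) = 15; EF_Task 5 = 15+16 = 31
Expected project duration μ = 31 days. Critical path: Task 1 → Task 3 → Task 5.

Backward pass:
LF_Task 5 = 31; LS_Task 5 = 31−16 = 15
LF_Task 4 = LS_Task 5 = 15; LS_Task 4 = 15−5 = 10
LF_Task 3 = LS_Task 5 = 15; LS_Task 3 = 15−9 = 6
LF_Task 2 = min(LS_Task 3=6, LS_Task 4=10) = 6; LS_Task 2 = 6−5 = 1
LF_Task 1 = min(LS_Task 3=6, LS_Task 4=10) = 6; LS_Task 1 = 6−6 = 0
Slack_Task 2 = LS_Task 2 − ES_Task 2 = 1 − 0 = 1

1 days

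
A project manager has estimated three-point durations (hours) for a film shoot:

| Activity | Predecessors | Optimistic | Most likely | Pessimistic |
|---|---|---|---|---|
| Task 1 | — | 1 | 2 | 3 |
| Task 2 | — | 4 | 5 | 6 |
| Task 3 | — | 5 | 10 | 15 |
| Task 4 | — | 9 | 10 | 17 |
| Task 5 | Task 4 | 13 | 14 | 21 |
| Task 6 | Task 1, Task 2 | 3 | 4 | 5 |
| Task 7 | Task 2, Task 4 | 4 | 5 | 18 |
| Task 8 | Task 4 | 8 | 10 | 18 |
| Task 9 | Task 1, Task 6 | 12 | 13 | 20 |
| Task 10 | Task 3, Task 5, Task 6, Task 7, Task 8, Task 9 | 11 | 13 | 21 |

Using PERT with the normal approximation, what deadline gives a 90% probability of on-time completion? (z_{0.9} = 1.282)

43.2 hours

te_Task 1 = (1 + 4·2 + 3)/6 = 12/6 = 2; σ²_Task 1 = ((3−1)/6)² = 0.111
te_Task 2 = (4 + 4·5 + 6)/6 = 30/6 = 5; σ²_Task 2 = ((6−4)/6)² = 0.111
te_Task 3 = (5 + 4·10 + 15)/6 = 60/6 = 10; σ²_Task 3 = ((15−5)/6)² = 2.778
te_Task 4 = (9 + 4·10 + 17)/6 = 66/6 = 11; σ²_Task 4 = ((17−9)/6)² = 1.778
te_Task 5 = (13 + 4·14 + 21)/6 = 90/6 = 15; σ²_Task 5 = ((21−13)/6)² = 1.778
te_Task 6 = (3 + 4·4 + 5)/6 = 24/6 = 4; σ²_Task 6 = ((5−3)/6)² = 0.111
te_Task 7 = (4 + 4·5 + 18)/6 = 42/6 = 7; σ²_Task 7 = ((18−4)/6)² = 5.444
te_Task 8 = (8 + 4·10 + 18)/6 = 66/6 = 11; σ²_Task 8 = ((18−8)/6)² = 2.778
te_Task 9 = (12 + 4·13 + 20)/6 = 84/6 = 14; σ²_Task 9 = ((20−12)/6)² = 1.778
te_Task 10 = (11 + 4·13 + 21)/6 = 84/6 = 14; σ²_Task 10 = ((21−11)/6)² = 2.778

Forward pass:
ES_Task 1 = 0; EF_Task 1 = 2
ES_Task 2 = 0; EF_Task 2 = 5
ES_Task 3 = 0; EF_Task 3 = 10
ES_Task 4 = 0; EF_Task 4 = 11
ES_Task 5 = 11; EF_Task 5 = 11+15 = 26
ES_Task 6 = max(EF_Task 1=2, EF_Task 2=5) = 5; EF_Task 6 = 5+4 = 9
ES_Task 7 = max(EF_Task 2=5, EF_Task 4=11) = 11; EF_Task 7 = 11+7 = 18
ES_Task 8 = 11; EF_Task 8 = 11+11 = 22
ES_Task 9 = max(EF_Task 1=2, EF_Task 6=9) = 9; EF_Task 9 = 9+14 = 23
ES_Task 10 = max(EF_Task 3=10, EF_Task 5=26, EF_Task 6=9, EF_Task 7=18, EF_Task 8=22, EF_Task 9=23) = 26; EF_Task 10 = 26+14 = 40
Expected project duration μ = 40 hours. Critical path: Task 4 → Task 5 → Task 10.

Variance along critical path = 1.778 + 1.778 + 2.778 = 6.333; σ = 2.517 hours.
D = μ + z·σ = 40 + 1.282·2.517 = 43.2 hours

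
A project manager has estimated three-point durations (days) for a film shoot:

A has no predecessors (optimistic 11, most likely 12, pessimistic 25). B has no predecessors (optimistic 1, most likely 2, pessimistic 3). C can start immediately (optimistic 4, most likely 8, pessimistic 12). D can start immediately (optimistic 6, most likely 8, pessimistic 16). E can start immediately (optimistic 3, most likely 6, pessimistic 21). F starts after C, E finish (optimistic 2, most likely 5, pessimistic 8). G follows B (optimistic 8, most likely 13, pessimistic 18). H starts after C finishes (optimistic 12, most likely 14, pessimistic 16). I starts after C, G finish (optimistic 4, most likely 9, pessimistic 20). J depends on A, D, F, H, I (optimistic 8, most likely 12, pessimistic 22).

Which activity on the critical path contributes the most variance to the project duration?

te_A = (11 + 4·12 + 25)/6 = 84/6 = 14; σ²_A = ((25−11)/6)² = 5.444
te_B = (1 + 4·2 + 3)/6 = 12/6 = 2; σ²_B = ((3−1)/6)² = 0.111
te_C = (4 + 4·8 + 12)/6 = 48/6 = 8; σ²_C = ((12−4)/6)² = 1.778
te_D = (6 + 4·8 + 16)/6 = 54/6 = 9; σ²_D = ((16−6)/6)² = 2.778
te_E = (3 + 4·6 + 21)/6 = 48/6 = 8; σ²_E = ((21−3)/6)² = 9.000
te_F = (2 + 4·5 + 8)/6 = 30/6 = 5; σ²_F = ((8−2)/6)² = 1.000
te_G = (8 + 4·13 + 18)/6 = 78/6 = 13; σ²_G = ((18−8)/6)² = 2.778
te_H = (12 + 4·14 + 16)/6 = 84/6 = 14; σ²_H = ((16−12)/6)² = 0.444
te_I = (4 + 4·9 + 20)/6 = 60/6 = 10; σ²_I = ((20−4)/6)² = 7.111
te_J = (8 + 4·12 + 22)/6 = 78/6 = 13; σ²_J = ((22−8)/6)² = 5.444

Forward pass:
ES_A = 0; EF_A = 14
ES_B = 0; EF_B = 2
ES_C = 0; EF_C = 8
ES_D = 0; EF_D = 9
ES_E = 0; EF_E = 8
ES_F = max(EF_C=8, EF_E=8) = 8; EF_F = 8+5 = 13
ES_G = 2; EF_G = 2+13 = 15
ES_H = 8; EF_H = 8+14 = 22
ES_I = max(EF_C=8, EF_G=15) = 15; EF_I = 15+10 = 25
ES_J = max(EF_A=14, EF_D=9, EF_F=13, EF_H=22, EF_I=25) = 25; EF_J = 25+13 = 38
Expected project duration μ = 38 days. Critical path: B → G → I → J.

Variances on critical path: σ²_B=0.111, σ²_G=2.778, σ²_I=7.111, σ²_J=5.444.
Largest is σ²_I = 7.111.

I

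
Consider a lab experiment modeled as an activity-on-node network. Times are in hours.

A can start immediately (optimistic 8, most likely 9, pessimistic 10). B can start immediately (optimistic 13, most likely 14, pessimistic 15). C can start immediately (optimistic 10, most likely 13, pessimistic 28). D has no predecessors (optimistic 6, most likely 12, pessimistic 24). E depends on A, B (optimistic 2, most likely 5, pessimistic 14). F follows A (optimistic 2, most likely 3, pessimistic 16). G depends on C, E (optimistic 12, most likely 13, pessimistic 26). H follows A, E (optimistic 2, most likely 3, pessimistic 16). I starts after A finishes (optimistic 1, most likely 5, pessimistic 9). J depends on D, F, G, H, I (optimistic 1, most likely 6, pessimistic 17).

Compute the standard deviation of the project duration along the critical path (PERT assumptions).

4.08 hours

te_A = (8 + 4·9 + 10)/6 = 54/6 = 9; σ²_A = ((10−8)/6)² = 0.111
te_B = (13 + 4·14 + 15)/6 = 84/6 = 14; σ²_B = ((15−13)/6)² = 0.111
te_C = (10 + 4·13 + 28)/6 = 90/6 = 15; σ²_C = ((28−10)/6)² = 9.000
te_D = (6 + 4·12 + 24)/6 = 78/6 = 13; σ²_D = ((24−6)/6)² = 9.000
te_E = (2 + 4·5 + 14)/6 = 36/6 = 6; σ²_E = ((14−2)/6)² = 4.000
te_F = (2 + 4·3 + 16)/6 = 30/6 = 5; σ²_F = ((16−2)/6)² = 5.444
te_G = (12 + 4·13 + 26)/6 = 90/6 = 15; σ²_G = ((26−12)/6)² = 5.444
te_H = (2 + 4·3 + 16)/6 = 30/6 = 5; σ²_H = ((16−2)/6)² = 5.444
te_I = (1 + 4·5 + 9)/6 = 30/6 = 5; σ²_I = ((9−1)/6)² = 1.778
te_J = (1 + 4·6 + 17)/6 = 42/6 = 7; σ²_J = ((17−1)/6)² = 7.111

Forward pass:
ES_A = 0; EF_A = 9
ES_B = 0; EF_B = 14
ES_C = 0; EF_C = 15
ES_D = 0; EF_D = 13
ES_E = max(EF_A=9, EF_B=14) = 14; EF_E = 14+6 = 20
ES_F = 9; EF_F = 9+5 = 14
ES_G = max(EF_C=15, EF_E=20) = 20; EF_G = 20+15 = 35
ES_H = max(EF_A=9, EF_E=20) = 20; EF_H = 20+5 = 25
ES_I = 9; EF_I = 9+5 = 14
ES_J = max(EF_D=13, EF_F=14, EF_G=35, EF_H=25, EF_I=14) = 35; EF_J = 35+7 = 42
Expected project duration μ = 42 hours. Critical path: B → E → G → J.

Variance along critical path = 0.111 + 4.000 + 5.444 + 7.111 = 16.667
σ = √16.667 = 4.082 hours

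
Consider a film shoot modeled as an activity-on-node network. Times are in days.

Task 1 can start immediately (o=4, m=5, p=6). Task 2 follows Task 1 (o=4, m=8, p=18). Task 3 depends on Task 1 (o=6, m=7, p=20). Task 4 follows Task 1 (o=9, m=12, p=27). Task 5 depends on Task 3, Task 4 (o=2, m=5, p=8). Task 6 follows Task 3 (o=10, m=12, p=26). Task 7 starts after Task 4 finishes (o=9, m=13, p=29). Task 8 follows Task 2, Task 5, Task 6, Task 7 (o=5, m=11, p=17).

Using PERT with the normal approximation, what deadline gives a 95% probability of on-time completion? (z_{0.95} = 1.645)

te_Task 1 = (4 + 4·5 + 6)/6 = 30/6 = 5; σ²_Task 1 = ((6−4)/6)² = 0.111
te_Task 2 = (4 + 4·8 + 18)/6 = 54/6 = 9; σ²_Task 2 = ((18−4)/6)² = 5.444
te_Task 3 = (6 + 4·7 + 20)/6 = 54/6 = 9; σ²_Task 3 = ((20−6)/6)² = 5.444
te_Task 4 = (9 + 4·12 + 27)/6 = 84/6 = 14; σ²_Task 4 = ((27−9)/6)² = 9.000
te_Task 5 = (2 + 4·5 + 8)/6 = 30/6 = 5; σ²_Task 5 = ((8−2)/6)² = 1.000
te_Task 6 = (10 + 4·12 + 26)/6 = 84/6 = 14; σ²_Task 6 = ((26−10)/6)² = 7.111
te_Task 7 = (9 + 4·13 + 29)/6 = 90/6 = 15; σ²_Task 7 = ((29−9)/6)² = 11.111
te_Task 8 = (5 + 4·11 + 17)/6 = 66/6 = 11; σ²_Task 8 = ((17−5)/6)² = 4.000

Forward pass:
ES_Task 1 = 0; EF_Task 1 = 5
ES_Task 2 = 5; EF_Task 2 = 5+9 = 14
ES_Task 3 = 5; EF_Task 3 = 5+9 = 14
ES_Task 4 = 5; EF_Task 4 = 5+14 = 19
ES_Task 5 = max(EF_Task 3=14, EF_Task 4=19) = 19; EF_Task 5 = 19+5 = 24
ES_Task 6 = 14; EF_Task 6 = 14+14 = 28
ES_Task 7 = 19; EF_Task 7 = 19+15 = 34
ES_Task 8 = max(EF_Task 2=14, EF_Task 5=24, EF_Task 6=28, EF_Task 7=34) = 34; EF_Task 8 = 34+11 = 45
Expected project duration μ = 45 days. Critical path: Task 1 → Task 4 → Task 7 → Task 8.

Variance along critical path = 0.111 + 9.000 + 11.111 + 4.000 = 24.222; σ = 4.922 days.
D = μ + z·σ = 45 + 1.645·4.922 = 53.1 days

53.1 days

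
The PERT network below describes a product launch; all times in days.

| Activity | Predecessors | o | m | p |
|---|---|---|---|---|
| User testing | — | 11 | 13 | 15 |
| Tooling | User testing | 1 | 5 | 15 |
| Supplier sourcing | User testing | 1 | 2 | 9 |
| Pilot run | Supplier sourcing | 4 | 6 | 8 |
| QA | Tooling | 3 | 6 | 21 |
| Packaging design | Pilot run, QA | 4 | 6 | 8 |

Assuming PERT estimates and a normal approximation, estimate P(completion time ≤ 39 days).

0.937

te_User testing = (11 + 4·13 + 15)/6 = 78/6 = 13; σ²_User testing = ((15−11)/6)² = 0.444
te_Tooling = (1 + 4·5 + 15)/6 = 36/6 = 6; σ²_Tooling = ((15−1)/6)² = 5.444
te_Supplier sourcing = (1 + 4·2 + 9)/6 = 18/6 = 3; σ²_Supplier sourcing = ((9−1)/6)² = 1.778
te_Pilot run = (4 + 4·6 + 8)/6 = 36/6 = 6; σ²_Pilot run = ((8−4)/6)² = 0.444
te_QA = (3 + 4·6 + 21)/6 = 48/6 = 8; σ²_QA = ((21−3)/6)² = 9.000
te_Packaging design = (4 + 4·6 + 8)/6 = 36/6 = 6; σ²_Packaging design = ((8−4)/6)² = 0.444

Forward pass:
ES_User testing = 0; EF_User testing = 13
ES_Tooling = 13; EF_Tooling = 13+6 = 19
ES_Supplier sourcing = 13; EF_Supplier sourcing = 13+3 = 16
ES_Pilot run = 16; EF_Pilot run = 16+6 = 22
ES_QA = 19; EF_QA = 19+8 = 27
ES_Packaging design = max(EF_Pilot run=22, EF_QA=27) = 27; EF_Packaging design = 27+6 = 33
Expected project duration μ = 33 days. Critical path: User testing → Tooling → QA → Packaging design.

Variance along critical path = 0.444 + 5.444 + 9.000 + 0.444 = 15.333; σ = √15.333 = 3.916 days.
Z = (39 − 33) / 3.916 = 1.532
P(T ≤ 39) = Φ(1.532) ≈ 0.937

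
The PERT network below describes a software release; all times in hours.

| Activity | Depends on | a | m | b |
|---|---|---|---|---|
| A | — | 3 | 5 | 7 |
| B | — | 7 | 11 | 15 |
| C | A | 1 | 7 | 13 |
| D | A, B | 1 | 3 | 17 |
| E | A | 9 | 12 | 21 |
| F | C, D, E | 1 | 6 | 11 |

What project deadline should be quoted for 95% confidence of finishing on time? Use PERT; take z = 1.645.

28.4 hours

te_A = (3 + 4·5 + 7)/6 = 30/6 = 5; σ²_A = ((7−3)/6)² = 0.444
te_B = (7 + 4·11 + 15)/6 = 66/6 = 11; σ²_B = ((15−7)/6)² = 1.778
te_C = (1 + 4·7 + 13)/6 = 42/6 = 7; σ²_C = ((13−1)/6)² = 4.000
te_D = (1 + 4·3 + 17)/6 = 30/6 = 5; σ²_D = ((17−1)/6)² = 7.111
te_E = (9 + 4·12 + 21)/6 = 78/6 = 13; σ²_E = ((21−9)/6)² = 4.000
te_F = (1 + 4·6 + 11)/6 = 36/6 = 6; σ²_F = ((11−1)/6)² = 2.778

Forward pass:
ES_A = 0; EF_A = 5
ES_B = 0; EF_B = 11
ES_C = 5; EF_C = 5+7 = 12
ES_D = max(EF_A=5, EF_B=11) = 11; EF_D = 11+5 = 16
ES_E = 5; EF_E = 5+13 = 18
ES_F = max(EF_C=12, EF_D=16, EF_E=18) = 18; EF_F = 18+6 = 24
Expected project duration μ = 24 hours. Critical path: A → E → F.

Variance along critical path = 0.444 + 4.000 + 2.778 = 7.222; σ = 2.687 hours.
D = μ + z·σ = 24 + 1.645·2.687 = 28.4 hours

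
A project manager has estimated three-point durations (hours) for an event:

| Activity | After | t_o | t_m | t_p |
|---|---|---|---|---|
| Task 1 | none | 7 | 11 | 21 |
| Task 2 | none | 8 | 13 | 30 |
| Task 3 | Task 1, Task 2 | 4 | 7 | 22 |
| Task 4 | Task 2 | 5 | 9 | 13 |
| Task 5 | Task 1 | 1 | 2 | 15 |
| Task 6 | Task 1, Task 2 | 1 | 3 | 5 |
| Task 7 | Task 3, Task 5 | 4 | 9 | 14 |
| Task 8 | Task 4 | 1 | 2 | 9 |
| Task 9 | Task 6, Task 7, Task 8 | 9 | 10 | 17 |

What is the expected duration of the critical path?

44 hours

te_Task 1 = (7 + 4·11 + 21)/6 = 72/6 = 12
te_Task 2 = (8 + 4·13 + 30)/6 = 90/6 = 15
te_Task 3 = (4 + 4·7 + 22)/6 = 54/6 = 9
te_Task 4 = (5 + 4·9 + 13)/6 = 54/6 = 9
te_Task 5 = (1 + 4·2 + 15)/6 = 24/6 = 4
te_Task 6 = (1 + 4·3 + 5)/6 = 18/6 = 3
te_Task 7 = (4 + 4·9 + 14)/6 = 54/6 = 9
te_Task 8 = (1 + 4·2 + 9)/6 = 18/6 = 3
te_Task 9 = (9 + 4·10 + 17)/6 = 66/6 = 11

Forward pass:
ES_Task 1 = 0; EF_Task 1 = 12
ES_Task 2 = 0; EF_Task 2 = 15
ES_Task 3 = max(EF_Task 1=12, EF_Task 2=15) = 15; EF_Task 3 = 15+9 = 24
ES_Task 4 = 15; EF_Task 4 = 15+9 = 24
ES_Task 5 = 12; EF_Task 5 = 12+4 = 16
ES_Task 6 = max(EF_Task 1=12, EF_Task 2=15) = 15; EF_Task 6 = 15+3 = 18
ES_Task 7 = max(EF_Task 3=24, EF_Task 5=16) = 24; EF_Task 7 = 24+9 = 33
ES_Task 8 = 24; EF_Task 8 = 24+3 = 27
ES_Task 9 = max(EF_Task 6=18, EF_Task 7=33, EF_Task 8=27) = 33; EF_Task 9 = 33+11 = 44
Expected project duration μ = 44 hours. Critical path: Task 2 → Task 3 → Task 7 → Task 9.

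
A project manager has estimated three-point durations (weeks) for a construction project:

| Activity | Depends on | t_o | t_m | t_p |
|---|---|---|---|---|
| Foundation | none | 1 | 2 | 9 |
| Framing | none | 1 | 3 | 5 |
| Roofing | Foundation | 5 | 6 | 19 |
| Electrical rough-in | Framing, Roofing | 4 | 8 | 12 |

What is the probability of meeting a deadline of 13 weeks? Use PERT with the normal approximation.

te_Foundation = (1 + 4·2 + 9)/6 = 18/6 = 3; σ²_Foundation = ((9−1)/6)² = 1.778
te_Framing = (1 + 4·3 + 5)/6 = 18/6 = 3; σ²_Framing = ((5−1)/6)² = 0.444
te_Roofing = (5 + 4·6 + 19)/6 = 48/6 = 8; σ²_Roofing = ((19−5)/6)² = 5.444
te_Electrical rough-in = (4 + 4·8 + 12)/6 = 48/6 = 8; σ²_Electrical rough-in = ((12−4)/6)² = 1.778

Forward pass:
ES_Foundation = 0; EF_Foundation = 3
ES_Framing = 0; EF_Framing = 3
ES_Roofing = 3; EF_Roofing = 3+8 = 11
ES_Electrical rough-in = max(EF_Framing=3, EF_Roofing=11) = 11; EF_Electrical rough-in = 11+8 = 19
Expected project duration μ = 19 weeks. Critical path: Foundation → Roofing → Electrical rough-in.

Variance along critical path = 1.778 + 5.444 + 1.778 = 9.000; σ = √9.000 = 3.000 weeks.
Z = (13 − 19) / 3.000 = -2.000
P(T ≤ 13) = Φ(-2.000) ≈ 0.023

0.023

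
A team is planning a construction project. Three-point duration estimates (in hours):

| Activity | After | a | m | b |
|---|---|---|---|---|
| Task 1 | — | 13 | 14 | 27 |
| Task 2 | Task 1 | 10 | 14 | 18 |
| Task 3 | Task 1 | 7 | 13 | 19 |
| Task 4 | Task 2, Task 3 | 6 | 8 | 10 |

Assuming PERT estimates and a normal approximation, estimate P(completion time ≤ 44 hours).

0.985

te_Task 1 = (13 + 4·14 + 27)/6 = 96/6 = 16; σ²_Task 1 = ((27−13)/6)² = 5.444
te_Task 2 = (10 + 4·14 + 18)/6 = 84/6 = 14; σ²_Task 2 = ((18−10)/6)² = 1.778
te_Task 3 = (7 + 4·13 + 19)/6 = 78/6 = 13; σ²_Task 3 = ((19−7)/6)² = 4.000
te_Task 4 = (6 + 4·8 + 10)/6 = 48/6 = 8; σ²_Task 4 = ((10−6)/6)² = 0.444

Forward pass:
ES_Task 1 = 0; EF_Task 1 = 16
ES_Task 2 = 16; EF_Task 2 = 16+14 = 30
ES_Task 3 = 16; EF_Task 3 = 16+13 = 29
ES_Task 4 = max(EF_Task 2=30, EF_Task 3=29) = 30; EF_Task 4 = 30+8 = 38
Expected project duration μ = 38 hours. Critical path: Task 1 → Task 2 → Task 4.

Variance along critical path = 5.444 + 1.778 + 0.444 = 7.667; σ = √7.667 = 2.769 hours.
Z = (44 − 38) / 2.769 = 2.167
P(T ≤ 44) = Φ(2.167) ≈ 0.985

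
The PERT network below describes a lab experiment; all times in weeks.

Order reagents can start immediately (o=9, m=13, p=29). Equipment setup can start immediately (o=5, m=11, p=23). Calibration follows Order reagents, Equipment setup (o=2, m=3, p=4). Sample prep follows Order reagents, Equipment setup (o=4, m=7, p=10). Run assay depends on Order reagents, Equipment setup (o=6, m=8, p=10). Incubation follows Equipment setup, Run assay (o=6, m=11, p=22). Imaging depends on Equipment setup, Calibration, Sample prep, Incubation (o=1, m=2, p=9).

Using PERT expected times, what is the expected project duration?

te_Order reagents = (9 + 4·13 + 29)/6 = 90/6 = 15
te_Equipment setup = (5 + 4·11 + 23)/6 = 72/6 = 12
te_Calibration = (2 + 4·3 + 4)/6 = 18/6 = 3
te_Sample prep = (4 + 4·7 + 10)/6 = 42/6 = 7
te_Run assay = (6 + 4·8 + 10)/6 = 48/6 = 8
te_Incubation = (6 + 4·11 + 22)/6 = 72/6 = 12
te_Imaging = (1 + 4·2 + 9)/6 = 18/6 = 3

Forward pass:
ES_Order reagents = 0; EF_Order reagents = 15
ES_Equipment setup = 0; EF_Equipment setup = 12
ES_Calibration = max(EF_Order reagents=15, EF_Equipment setup=12) = 15; EF_Calibration = 15+3 = 18
ES_Sample prep = max(EF_Order reagents=15, EF_Equipment setup=12) = 15; EF_Sample prep = 15+7 = 22
ES_Run assay = max(EF_Order reagents=15, EF_Equipment setup=12) = 15; EF_Run assay = 15+8 = 23
ES_Incubation = max(EF_Equipment setup=12, EF_Run assay=23) = 23; EF_Incubation = 23+12 = 35
ES_Imaging = max(EF_Equipment setup=12, EF_Calibration=18, EF_Sample prep=22, EF_Incubation=35) = 35; EF_Imaging = 35+3 = 38
Expected project duration μ = 38 weeks. Critical path: Order reagents → Run assay → Incubation → Imaging.

38 weeks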